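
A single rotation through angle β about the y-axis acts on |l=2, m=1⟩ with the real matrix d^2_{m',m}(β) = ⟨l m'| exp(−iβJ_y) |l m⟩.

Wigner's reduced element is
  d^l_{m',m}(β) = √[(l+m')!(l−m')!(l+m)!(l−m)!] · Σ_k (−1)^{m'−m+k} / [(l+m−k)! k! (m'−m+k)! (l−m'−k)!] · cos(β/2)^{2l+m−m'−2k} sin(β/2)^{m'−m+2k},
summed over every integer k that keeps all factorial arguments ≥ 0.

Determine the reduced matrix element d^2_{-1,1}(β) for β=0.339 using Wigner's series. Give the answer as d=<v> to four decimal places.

d^2_{-1,1}(β=0.339) via Wigner's sum:
c=cos(0.339/2)=0.985669, s=sin(0.339/2)=0.168690; N=√[1·6·6·1]=6.000000
k∈{2,3} keeps every argument non-negative
  k=2: (−1)^0·6.0000/(2)·0.9857^2·0.1687^2 = +0.082939
  k=3: (−1)^1·6.0000/(6)·0.9857^0·0.1687^4 = -0.000810
d^2_{-1,1}(0.339) = +0.082939 -0.000810 = +0.082129

d=0.0821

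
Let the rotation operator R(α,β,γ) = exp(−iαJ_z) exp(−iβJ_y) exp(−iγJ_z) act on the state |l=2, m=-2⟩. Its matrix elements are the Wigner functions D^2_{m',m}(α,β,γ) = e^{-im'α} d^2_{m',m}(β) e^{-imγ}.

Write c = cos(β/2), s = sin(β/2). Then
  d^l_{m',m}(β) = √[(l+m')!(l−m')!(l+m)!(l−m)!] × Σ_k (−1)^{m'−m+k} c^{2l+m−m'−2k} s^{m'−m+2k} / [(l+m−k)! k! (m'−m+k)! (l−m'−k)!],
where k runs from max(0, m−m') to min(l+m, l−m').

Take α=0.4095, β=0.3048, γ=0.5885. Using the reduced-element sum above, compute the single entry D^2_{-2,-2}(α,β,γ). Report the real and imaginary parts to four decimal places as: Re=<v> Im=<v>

Re=-0.3937 Im=0.8694

First d^2_{-2,-2}(β=0.3048), then the phase factors e^{-i(-2)α} and e^{-i(-2)γ}:
With c≡cos(β/2)=0.988410 and s≡sin(β/2)=0.151811, N=[1·24·1·24]^{1/2}=24.000000
k∈{0} keeps every argument non-negative
  k=0: (−1)^0·24.0000/(24)·0.9884^4·0.1518^0 = +0.954438
d^2_{-2,-2}(0.3048) = +0.954438
Attach z-rotation phases: D = e^{-i(-2)(0.4095)}·(+0.954438)·e^{-i(-2)(0.5885)} = -0.393712+0.869450i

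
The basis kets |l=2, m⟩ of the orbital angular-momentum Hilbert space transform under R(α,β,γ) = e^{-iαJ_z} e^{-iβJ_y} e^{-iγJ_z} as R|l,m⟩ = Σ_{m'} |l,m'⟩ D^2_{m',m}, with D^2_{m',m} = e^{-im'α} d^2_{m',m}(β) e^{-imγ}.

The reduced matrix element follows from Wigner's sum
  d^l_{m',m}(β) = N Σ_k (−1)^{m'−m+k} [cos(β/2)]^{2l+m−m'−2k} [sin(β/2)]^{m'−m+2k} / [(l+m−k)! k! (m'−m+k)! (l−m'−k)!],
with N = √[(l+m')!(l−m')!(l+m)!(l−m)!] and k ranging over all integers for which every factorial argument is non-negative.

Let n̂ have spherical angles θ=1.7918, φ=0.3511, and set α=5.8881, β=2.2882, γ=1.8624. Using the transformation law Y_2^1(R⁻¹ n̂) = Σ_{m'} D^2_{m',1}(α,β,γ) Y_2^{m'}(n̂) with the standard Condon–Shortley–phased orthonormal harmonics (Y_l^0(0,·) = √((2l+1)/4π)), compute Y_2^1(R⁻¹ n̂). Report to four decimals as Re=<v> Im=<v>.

Need the full column D^2_{m',1} for m'=−2..2 at α=5.8881, β=2.2882, γ=1.8624.
cos(β/2)=0.413866, sin(β/2)=0.910338
d^2_{-2,1}: single k=3 term ⇒ +0.624450;  D = -0.551259-0.293343i
d^2_{-1,1}: k∈[2..3] ⇒ +0.425839 -0.686769 = -0.260930;  D = +0.165425+0.201790i
d^2_{0,1}: k∈[1..2] ⇒ +0.158072 -0.764791 = -0.606719;  D = +0.174425+0.581106i
d^2_{1,1}: k∈[0..1] ⇒ +0.029338 -0.425839 = -0.396500;  D = -0.040957+0.394379i
d^2_{2,1}: single k=0 term ⇒ -0.129066;  D = -0.061715+0.113354i
Y_2^{m'}(θ=1.7918,φ=0.3511) and Σ D·Y over m':
  (-0.5513-0.2933i)·(+0.2807-0.2375i)  (+0.1654+0.2018i)·(-0.1552+0.0568i)  (+0.1744+0.5811i)·(-0.2699+0.0000i)  (-0.0410+0.3944i)·(+0.1552+0.0568i)  (-0.0617+0.1134i)·(+0.2807+0.2375i)
Y_2^1(R⁻¹ n̂) = -0.381648-0.054159i

Re=-0.3816 Im=-0.0542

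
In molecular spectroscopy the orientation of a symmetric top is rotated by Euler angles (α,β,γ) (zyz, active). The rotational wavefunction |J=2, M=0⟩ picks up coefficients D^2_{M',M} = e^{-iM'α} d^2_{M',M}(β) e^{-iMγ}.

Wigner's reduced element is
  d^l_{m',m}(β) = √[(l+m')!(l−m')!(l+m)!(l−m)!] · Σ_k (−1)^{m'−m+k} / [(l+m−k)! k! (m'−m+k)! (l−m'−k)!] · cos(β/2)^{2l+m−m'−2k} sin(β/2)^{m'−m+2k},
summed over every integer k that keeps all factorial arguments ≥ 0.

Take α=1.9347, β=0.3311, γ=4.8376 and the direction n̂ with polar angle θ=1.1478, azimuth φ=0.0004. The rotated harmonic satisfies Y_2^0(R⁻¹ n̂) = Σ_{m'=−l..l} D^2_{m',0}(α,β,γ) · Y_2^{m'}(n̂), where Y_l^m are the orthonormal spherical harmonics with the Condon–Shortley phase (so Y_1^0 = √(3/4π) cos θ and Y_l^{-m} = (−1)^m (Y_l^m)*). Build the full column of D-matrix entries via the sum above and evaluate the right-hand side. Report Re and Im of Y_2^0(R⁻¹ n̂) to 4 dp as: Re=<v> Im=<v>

Need the full column D^2_{m',0} for m'=−2..2 at α=1.9347, β=0.3311, γ=4.8376.
cos(β/2)=0.986328, sin(β/2)=0.164795
d^2_{-2,0}: single k=2 term ⇒ +0.064715;  D = -0.048319-0.043051i
d^2_{-1,0}: k∈[1..2] ⇒ +0.387332 -0.010813 = +0.376519;  D = -0.134013+0.351863i
d^2_{0,0}: k∈[0..2] ⇒ +0.946423 -0.105679 +0.000738 = +0.841481;  D = +0.841481+0.000000i
d^2_{1,0}: k∈[0..1] ⇒ -0.387332 +0.010813 = -0.376519;  D = +0.134013+0.351863i
d^2_{2,0}: single k=0 term ⇒ +0.064715;  D = -0.048319+0.043051i
Y_2^{m'}(θ=1.1478,φ=0.0004) and Σ D·Y over m':
  (-0.0483-0.0431i)·(+0.3212-0.0003i)  (-0.1340+0.3519i)·(+0.2892-0.0001i)  (+0.8415+0.0000i)·(-0.1560+0.0000i)  (+0.1340+0.3519i)·(-0.2892-0.0001i)  (-0.0483+0.0431i)·(+0.3212+0.0003i)
Y_2^0(R⁻¹ n̂) = -0.239719-0.000000i

Re=-0.2397 Im=0.0000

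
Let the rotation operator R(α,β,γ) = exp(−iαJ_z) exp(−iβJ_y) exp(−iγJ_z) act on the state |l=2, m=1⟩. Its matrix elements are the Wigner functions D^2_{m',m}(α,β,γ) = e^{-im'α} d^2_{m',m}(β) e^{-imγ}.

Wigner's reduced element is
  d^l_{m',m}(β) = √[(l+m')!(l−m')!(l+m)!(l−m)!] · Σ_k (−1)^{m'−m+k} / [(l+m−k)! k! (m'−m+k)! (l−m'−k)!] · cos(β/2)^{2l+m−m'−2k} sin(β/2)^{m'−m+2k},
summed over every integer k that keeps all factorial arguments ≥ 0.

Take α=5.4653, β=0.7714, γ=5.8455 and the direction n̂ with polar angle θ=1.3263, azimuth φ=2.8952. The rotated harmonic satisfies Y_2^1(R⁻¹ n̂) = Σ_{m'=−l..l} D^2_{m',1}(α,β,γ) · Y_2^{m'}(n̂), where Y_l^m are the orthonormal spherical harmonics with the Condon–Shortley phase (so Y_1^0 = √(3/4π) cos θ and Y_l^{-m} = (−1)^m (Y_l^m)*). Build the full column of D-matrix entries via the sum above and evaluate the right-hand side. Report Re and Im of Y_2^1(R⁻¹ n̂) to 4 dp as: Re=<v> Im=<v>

Re=-0.1406 Im=-0.2428

Need the full column D^2_{m',1} for m'=−2..2 at α=5.4653, β=0.7714, γ=5.8455.
cos(β/2)=0.926535, sin(β/2)=0.376208
d^2_{-2,1}: single k=3 term ⇒ +0.098668;  D = +0.035929-0.091894i
d^2_{-1,1}: k∈[2..3] ⇒ +0.364503 -0.020031 = +0.344471;  D = +0.319873-0.127835i
d^2_{0,1}: k∈[1..2] ⇒ +0.732975 -0.120843 = +0.612132;  D = +0.554430+0.259449i
d^2_{1,1}: k∈[0..1] ⇒ +0.736967 -0.364503 = +0.372464;  D = +0.115475+0.354111i
d^2_{2,1}: single k=0 term ⇒ -0.598472;  D = +0.288319-0.524444i
Y_2^{m'}(θ=1.3263,φ=2.8952) and Σ D·Y over m':
  (+0.0359-0.0919i)·(+0.3204+0.1720i)  (+0.3199-0.1278i)·(-0.1760-0.0443i)  (+0.5544+0.2594i)·(-0.2599+0.0000i)  (+0.1155+0.3541i)·(+0.1760-0.0443i)  (+0.2883-0.5244i)·(+0.3204-0.1720i)
Y_2^1(R⁻¹ n̂) = -0.140608-0.242780i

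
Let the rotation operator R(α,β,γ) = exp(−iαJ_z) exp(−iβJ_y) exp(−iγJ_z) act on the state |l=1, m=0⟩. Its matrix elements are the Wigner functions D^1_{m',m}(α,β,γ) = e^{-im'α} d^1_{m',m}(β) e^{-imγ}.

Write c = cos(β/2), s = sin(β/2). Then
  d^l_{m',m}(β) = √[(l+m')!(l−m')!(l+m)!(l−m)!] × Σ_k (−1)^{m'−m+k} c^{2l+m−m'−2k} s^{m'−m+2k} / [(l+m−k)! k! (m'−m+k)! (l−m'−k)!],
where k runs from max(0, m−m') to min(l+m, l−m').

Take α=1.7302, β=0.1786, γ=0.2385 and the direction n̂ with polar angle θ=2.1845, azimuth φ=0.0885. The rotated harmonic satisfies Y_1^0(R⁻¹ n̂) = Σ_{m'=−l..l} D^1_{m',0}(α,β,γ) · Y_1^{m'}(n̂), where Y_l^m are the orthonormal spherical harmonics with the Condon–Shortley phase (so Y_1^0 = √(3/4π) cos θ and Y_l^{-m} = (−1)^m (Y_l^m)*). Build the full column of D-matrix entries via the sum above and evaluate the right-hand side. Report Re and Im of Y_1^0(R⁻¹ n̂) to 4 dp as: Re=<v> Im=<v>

Need the full column D^1_{m',0} for m'=−1..1 at α=1.7302, β=0.1786, γ=0.2385.
cos(β/2)=0.996015, sin(β/2)=0.089181
d^1_{-1,0}: single k=1 term ⇒ +0.125619;  D = -0.019939+0.124026i
d^1_{0,0}: k∈[0..1] ⇒ +0.992047 -0.007953 = +0.984093;  D = +0.984093+0.000000i
d^1_{1,0}: single k=0 term ⇒ -0.125619;  D = +0.019939+0.124026i
Y_1^{m'}(θ=2.1845,φ=0.0885) and Σ D·Y over m':
  (-0.0199+0.1240i)·(+0.2813-0.0250i)  (+0.9841+0.0000i)·(-0.2814+0.0000i)  (+0.0199+0.1240i)·(-0.2813-0.0250i)
Y_1^0(R⁻¹ n̂) = -0.281937+0.000000i

Re=-0.2819 Im=0.0000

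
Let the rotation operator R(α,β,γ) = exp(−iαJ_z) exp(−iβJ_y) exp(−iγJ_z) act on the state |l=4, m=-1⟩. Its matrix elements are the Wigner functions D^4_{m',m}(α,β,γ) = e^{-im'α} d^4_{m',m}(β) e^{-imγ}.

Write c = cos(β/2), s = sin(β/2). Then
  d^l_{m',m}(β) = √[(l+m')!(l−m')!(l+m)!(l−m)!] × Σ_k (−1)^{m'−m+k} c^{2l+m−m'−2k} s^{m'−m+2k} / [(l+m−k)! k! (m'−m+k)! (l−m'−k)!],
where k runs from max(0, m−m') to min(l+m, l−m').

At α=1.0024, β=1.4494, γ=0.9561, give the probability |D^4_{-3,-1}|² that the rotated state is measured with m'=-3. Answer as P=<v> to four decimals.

D^4_{-3,-1}(1.0024,1.4494,0.9561) = e^{-i·-3·1.0024}·d^4_{-3,-1}(1.4494)·e^{-i·-1·0.9561}. Compute d first:
c=cos(1.4494/2)=0.748698, s=sin(1.4494/2)=0.662911; N=√[1·5040·6·120]=1904.940944
The bounds max(0,m−m')=2 and min(l+m,l−m')=3 give 2 terms
  k=2: (−1)^0·1904.9409/(240)·0.7487^6·0.6629^2 = +0.614358
  k=3: (−1)^1·1904.9409/(144)·0.7487^4·0.6629^4 = -0.802725
d^4_{-3,-1}(1.4494) = +0.614358 -0.802725 = -0.188367
|D^4_{-3,-1}|² = |d^4_{-3,-1}(β)|² = (-0.188367)² = 0.035482 (the z-rotation phases have unit modulus)

P=0.0355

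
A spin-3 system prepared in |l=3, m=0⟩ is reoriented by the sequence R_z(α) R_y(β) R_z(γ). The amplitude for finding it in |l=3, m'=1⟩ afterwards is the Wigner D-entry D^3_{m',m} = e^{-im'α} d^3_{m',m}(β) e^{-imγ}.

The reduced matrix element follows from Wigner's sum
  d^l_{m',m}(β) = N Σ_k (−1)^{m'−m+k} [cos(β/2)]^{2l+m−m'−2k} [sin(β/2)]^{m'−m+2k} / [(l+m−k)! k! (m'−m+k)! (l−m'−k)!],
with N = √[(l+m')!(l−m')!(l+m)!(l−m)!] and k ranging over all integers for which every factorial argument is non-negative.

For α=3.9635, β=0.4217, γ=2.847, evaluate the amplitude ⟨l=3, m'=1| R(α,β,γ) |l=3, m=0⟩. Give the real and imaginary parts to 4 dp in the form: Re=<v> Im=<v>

Re=0.3816 Im=-0.4105

Split into d^3_{1,0}(β=0.4217) × two z-phases.
c=cos(0.4217/2)=0.977853, s=sin(0.4217/2)=0.209291; N=√[24·2·6·6]=41.569219
Admissible k: 0..2 (factorial args all ≥0)
  k=0: (−1)^1·41.5692/(12)·0.9779^5·0.2093^1 = -0.648202
  k=1: (−1)^2·41.5692/(4)·0.9779^3·0.2093^3 = +0.089081
  k=2: (−1)^3·41.5692/(12)·0.9779^1·0.2093^5 = -0.001360
d^3_{1,0}(0.4217) = -0.648202 +0.089081 -0.001360 = -0.560481
Phases: e^{-i·(1)·3.9635}=-0.680825+0.732446i, e^{-i·(0)·2.847}=+1.000000+0.000000i ⇒ D=+0.381590-0.410522i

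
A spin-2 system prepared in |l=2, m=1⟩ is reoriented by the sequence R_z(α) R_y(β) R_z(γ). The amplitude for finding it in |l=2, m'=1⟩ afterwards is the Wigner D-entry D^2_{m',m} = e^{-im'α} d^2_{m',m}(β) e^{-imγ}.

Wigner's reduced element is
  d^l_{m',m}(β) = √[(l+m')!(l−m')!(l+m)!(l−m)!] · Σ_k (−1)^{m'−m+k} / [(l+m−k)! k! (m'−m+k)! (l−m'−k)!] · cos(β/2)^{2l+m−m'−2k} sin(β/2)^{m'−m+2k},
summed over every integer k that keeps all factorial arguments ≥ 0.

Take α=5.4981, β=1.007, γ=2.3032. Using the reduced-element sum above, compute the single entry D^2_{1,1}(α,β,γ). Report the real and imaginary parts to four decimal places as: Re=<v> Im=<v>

Split into d^2_{1,1}(β=1.007) × two z-phases.
With c≡cos(β/2)=0.875899 and s≡sin(β/2)=0.482494, N=[6·1·6·1]^{1/2}=6.000000
The bounds max(0,m−m')=0 and min(l+m,l−m')=1 give 2 terms
  k=0: (−1)^0·6.0000/(6)·0.8759^4·0.4825^0 = +0.588595
  k=1: (−1)^1·6.0000/(2)·0.8759^2·0.4825^2 = -0.535813
d^2_{1,1}(1.007) = +0.588595 -0.535813 = +0.052782
Phases: e^{-i·(1)·5.4981}=+0.707328+0.706886i, e^{-i·(1)·2.3032}=-0.668659-0.743569i ⇒ D=+0.002779-0.052708i

Re=0.0028 Im=-0.0527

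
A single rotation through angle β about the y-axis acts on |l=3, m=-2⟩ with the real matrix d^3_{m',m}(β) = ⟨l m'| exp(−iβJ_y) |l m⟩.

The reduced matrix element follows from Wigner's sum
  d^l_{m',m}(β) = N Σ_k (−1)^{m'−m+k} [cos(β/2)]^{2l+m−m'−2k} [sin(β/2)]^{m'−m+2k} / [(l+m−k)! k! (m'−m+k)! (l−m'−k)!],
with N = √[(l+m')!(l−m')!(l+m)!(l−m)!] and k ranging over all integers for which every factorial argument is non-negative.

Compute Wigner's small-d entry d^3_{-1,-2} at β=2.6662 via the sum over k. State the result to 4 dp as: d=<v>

d=0.0736

d^3_{-1,-2}(β=2.6662) via Wigner's sum:
c=cos(2.6662/2)=0.235464, s=sin(2.6662/2)=0.971883; N=√[2·24·1·120]=75.894664
The bounds max(0,m−m')=0 and min(l+m,l−m')=1 give 2 terms
  k=0: (−1)^1·75.8947/(24)·0.2355^5·0.9719^1 = -0.002225
  k=1: (−1)^2·75.8947/(12)·0.2355^3·0.9719^3 = +0.075796
d^3_{-1,-2}(2.6662) = -0.002225 +0.075796 = +0.073572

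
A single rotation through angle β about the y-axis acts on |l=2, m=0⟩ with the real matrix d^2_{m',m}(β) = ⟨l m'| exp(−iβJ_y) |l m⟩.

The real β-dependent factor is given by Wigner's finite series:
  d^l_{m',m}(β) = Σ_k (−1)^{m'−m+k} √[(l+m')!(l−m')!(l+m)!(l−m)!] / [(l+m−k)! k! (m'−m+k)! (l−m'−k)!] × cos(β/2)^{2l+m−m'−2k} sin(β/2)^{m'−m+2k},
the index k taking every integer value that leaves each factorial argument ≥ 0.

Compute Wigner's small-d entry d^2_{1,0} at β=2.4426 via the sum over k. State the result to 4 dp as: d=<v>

d^2_{1,0}(β=2.4426) via Wigner's sum:
c=cos(2.4426/2)=0.342425, s=sin(2.4426/2)=0.939545; N=√[6·1·2·2]=4.898979
k∈{0,1} keeps every argument non-negative
  k=0: (−1)^1·4.8990/(2)·0.3424^3·0.9395^1 = -0.092403
  k=1: (−1)^2·4.8990/(2)·0.3424^1·0.9395^3 = +0.695655
d^2_{1,0}(2.4426) = -0.092403 +0.695655 = +0.603251

d=0.6033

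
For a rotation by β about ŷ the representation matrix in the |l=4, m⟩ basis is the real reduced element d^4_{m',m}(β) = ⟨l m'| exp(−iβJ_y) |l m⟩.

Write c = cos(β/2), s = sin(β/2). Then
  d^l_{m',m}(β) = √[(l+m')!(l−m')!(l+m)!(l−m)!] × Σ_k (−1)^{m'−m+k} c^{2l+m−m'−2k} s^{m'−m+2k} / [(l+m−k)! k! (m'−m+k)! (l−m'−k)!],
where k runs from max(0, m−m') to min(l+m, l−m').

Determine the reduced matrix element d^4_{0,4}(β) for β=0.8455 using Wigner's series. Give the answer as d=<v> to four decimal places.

d=0.1640

d^4_{0,4}(β=0.8455) via Wigner's sum:
c=cos(0.8455/2)=0.911964, s=sin(0.8455/2)=0.410270; N=√[24·24·40320·1]=4819.161753
k∈{4} keeps every argument non-negative
  k=4: (−1)^0·4819.1618/(576)·0.9120^4·0.4103^4 = +0.163960
d^4_{0,4}(0.8455) = +0.163960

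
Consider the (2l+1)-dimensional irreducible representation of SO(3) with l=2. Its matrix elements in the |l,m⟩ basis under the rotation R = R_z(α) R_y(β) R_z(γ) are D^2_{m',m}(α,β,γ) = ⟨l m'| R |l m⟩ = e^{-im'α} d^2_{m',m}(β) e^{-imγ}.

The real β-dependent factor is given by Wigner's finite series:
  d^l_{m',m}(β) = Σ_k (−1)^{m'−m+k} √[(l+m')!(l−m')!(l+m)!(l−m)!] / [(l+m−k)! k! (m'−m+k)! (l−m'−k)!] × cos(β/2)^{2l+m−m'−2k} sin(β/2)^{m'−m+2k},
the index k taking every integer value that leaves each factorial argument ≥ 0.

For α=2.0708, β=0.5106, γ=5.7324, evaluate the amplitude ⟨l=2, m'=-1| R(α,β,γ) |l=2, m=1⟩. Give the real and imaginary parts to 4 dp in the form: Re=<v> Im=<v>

Re=-0.1519 Im=0.0870

Split into d^2_{-1,1}(β=0.5106) × two z-phases.
With c≡cos(β/2)=0.967588 and s≡sin(β/2)=0.252536, N=[1·6·6·1]^{1/2}=6.000000
Admissible k: 2..3 (factorial args all ≥0)
  k=2: (−1)^0·6.0000/(2)·0.9676^2·0.2525^2 = +0.179121
  k=3: (−1)^1·6.0000/(6)·0.9676^0·0.2525^4 = -0.004067
d^2_{-1,1}(0.5106) = +0.179121 -0.004067 = +0.175054
Attach z-rotation phases: D = e^{-i(-1)(2.0708)}·(+0.175054)·e^{-i(1)(5.7324)} = -0.151915+0.086982i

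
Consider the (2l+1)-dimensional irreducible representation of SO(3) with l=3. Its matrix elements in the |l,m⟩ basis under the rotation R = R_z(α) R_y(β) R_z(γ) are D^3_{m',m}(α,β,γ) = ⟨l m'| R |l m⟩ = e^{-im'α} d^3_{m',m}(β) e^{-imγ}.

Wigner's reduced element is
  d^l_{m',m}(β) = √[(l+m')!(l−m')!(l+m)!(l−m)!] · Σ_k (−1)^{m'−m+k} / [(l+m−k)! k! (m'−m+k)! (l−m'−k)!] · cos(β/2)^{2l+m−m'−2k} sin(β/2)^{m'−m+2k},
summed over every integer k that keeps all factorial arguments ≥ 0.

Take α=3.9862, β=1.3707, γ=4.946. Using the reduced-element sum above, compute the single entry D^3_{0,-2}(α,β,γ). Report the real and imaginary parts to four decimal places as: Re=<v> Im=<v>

Re=-0.2334 Im=-0.1177

First d^3_{0,-2}(β=1.3707), then the phase factors e^{-i(0)α} and e^{-i(-2)γ}:
Half-angle: c=0.774198, s=0.632944. N=√(6·6·1·120)=65.726707
k: max(0,(-2)−(0))=0 … min(3+(-2),3−(0))=1
  k=0: (−1)^2·65.7267/(12)·0.7742^4·0.6329^2 = +0.788313
  k=1: (−1)^3·65.7267/(12)·0.7742^2·0.6329^4 = -0.526897
d^3_{0,-2}(1.3707) = +0.788313 -0.526897 = +0.261416
D = (+1.000000+0.000000i)·(+0.261416)·(-0.892823-0.450408i) = -0.233398-0.117744i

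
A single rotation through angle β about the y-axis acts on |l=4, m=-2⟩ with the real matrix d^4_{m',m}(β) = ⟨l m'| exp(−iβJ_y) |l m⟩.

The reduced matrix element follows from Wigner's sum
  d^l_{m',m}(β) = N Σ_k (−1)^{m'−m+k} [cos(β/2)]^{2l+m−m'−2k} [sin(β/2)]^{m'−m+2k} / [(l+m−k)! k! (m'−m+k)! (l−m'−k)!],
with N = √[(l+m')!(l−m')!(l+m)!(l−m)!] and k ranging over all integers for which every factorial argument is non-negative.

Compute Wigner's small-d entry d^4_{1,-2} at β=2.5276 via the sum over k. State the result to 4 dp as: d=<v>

d^4_{1,-2}(β=2.5276) via Wigner's sum:
With c≡cos(β/2)=0.302197 and s≡sin(β/2)=0.953246, N=[120·6·2·720]^{1/2}=1018.233765
Admissible k: 0..2 (factorial args all ≥0)
  k=0: (−1)^3·1018.2338/(72)·0.3022^5·0.9532^3 = -0.030873
  k=1: (−1)^4·1018.2338/(48)·0.3022^3·0.9532^5 = +0.460786
  k=2: (−1)^5·1018.2338/(240)·0.3022^1·0.9532^7 = -0.916980
d^4_{1,-2}(2.5276) = -0.030873 +0.460786 -0.916980 = -0.487066

d=-0.4871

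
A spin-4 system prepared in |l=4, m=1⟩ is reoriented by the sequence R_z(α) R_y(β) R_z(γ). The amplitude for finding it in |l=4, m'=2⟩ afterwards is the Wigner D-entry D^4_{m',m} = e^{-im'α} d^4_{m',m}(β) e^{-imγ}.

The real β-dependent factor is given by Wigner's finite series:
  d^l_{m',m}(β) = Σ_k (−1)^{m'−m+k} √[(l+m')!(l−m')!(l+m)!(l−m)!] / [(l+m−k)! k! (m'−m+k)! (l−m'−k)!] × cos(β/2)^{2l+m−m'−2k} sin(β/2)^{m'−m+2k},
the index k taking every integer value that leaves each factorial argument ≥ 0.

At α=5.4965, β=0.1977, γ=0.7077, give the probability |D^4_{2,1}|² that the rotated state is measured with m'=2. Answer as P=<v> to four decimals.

Split into d^4_{2,1}(β=0.1977) × two z-phases.
Half-angle: c=0.995118, s=0.098689. N=√(720·2·120·6)=1018.233765
Admissible k: 0..2 (factorial args all ≥0)
  k=0: (−1)^1·1018.2338/(240)·0.9951^7·0.0987^1 = -0.404602
  k=1: (−1)^2·1018.2338/(48)·0.9951^5·0.0987^3 = +0.019897
  k=2: (−1)^3·1018.2338/(72)·0.9951^3·0.0987^5 = -0.000130
d^4_{2,1}(0.1977) = -0.404602 +0.019897 -0.000130 = -0.384836
|D^4_{2,1}|² = |d^4_{2,1}(β)|² = (-0.384836)² = 0.148099 (the z-rotation phases have unit modulus)

P=0.1481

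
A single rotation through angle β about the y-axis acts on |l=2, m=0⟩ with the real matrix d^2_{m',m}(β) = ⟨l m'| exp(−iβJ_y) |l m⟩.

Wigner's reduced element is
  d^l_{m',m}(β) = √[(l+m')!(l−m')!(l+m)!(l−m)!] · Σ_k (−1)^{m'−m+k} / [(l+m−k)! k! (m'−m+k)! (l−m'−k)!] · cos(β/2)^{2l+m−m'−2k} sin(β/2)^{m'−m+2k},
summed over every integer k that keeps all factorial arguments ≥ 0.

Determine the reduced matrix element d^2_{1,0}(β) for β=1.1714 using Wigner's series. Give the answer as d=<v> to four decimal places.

d^2_{1,0}(β=1.1714) via Wigner's sum:
Half-angle: c=0.833325, s=0.552783. N=√(6·1·2·2)=4.898979
k: max(0,(0)−(1))=0 … min(2+(0),2−(1))=1
  k=0: (−1)^1·4.8990/(2)·0.8333^3·0.5528^1 = -0.783563
  k=1: (−1)^2·4.8990/(2)·0.8333^1·0.5528^3 = +0.344789
d^2_{1,0}(1.1714) = -0.783563 +0.344789 = -0.438774

d=-0.4388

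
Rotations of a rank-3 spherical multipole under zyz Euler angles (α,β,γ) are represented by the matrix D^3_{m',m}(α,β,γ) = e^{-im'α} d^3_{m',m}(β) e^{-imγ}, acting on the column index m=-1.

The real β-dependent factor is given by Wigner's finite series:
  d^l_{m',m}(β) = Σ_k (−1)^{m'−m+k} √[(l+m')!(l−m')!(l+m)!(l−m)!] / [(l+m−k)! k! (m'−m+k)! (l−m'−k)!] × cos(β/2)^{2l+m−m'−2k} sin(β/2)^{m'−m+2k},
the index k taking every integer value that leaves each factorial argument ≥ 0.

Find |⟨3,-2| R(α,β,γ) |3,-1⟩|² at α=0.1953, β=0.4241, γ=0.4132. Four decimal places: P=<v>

P=0.2907

First d^3_{-2,-1}(β=0.4241), then the phase factors e^{-i(-2)α} and e^{-i(-1)γ}:
c=cos(0.4241/2)=0.977602, s=sin(0.4241/2)=0.210464; N=√[1·120·2·24]=75.894664
k∈{1,2} keeps every argument non-negative
  k=1: (−1)^0·75.8947/(24)·0.9776^5·0.2105^1 = +0.594276
  k=2: (−1)^1·75.8947/(12)·0.9776^3·0.2105^3 = -0.055087
d^3_{-2,-1}(0.4241) = +0.594276 -0.055087 = +0.539188
|D^3_{-2,-1}|² = |d^3_{-2,-1}(β)|² = (+0.539188)² = 0.290724 (the z-rotation phases have unit modulus)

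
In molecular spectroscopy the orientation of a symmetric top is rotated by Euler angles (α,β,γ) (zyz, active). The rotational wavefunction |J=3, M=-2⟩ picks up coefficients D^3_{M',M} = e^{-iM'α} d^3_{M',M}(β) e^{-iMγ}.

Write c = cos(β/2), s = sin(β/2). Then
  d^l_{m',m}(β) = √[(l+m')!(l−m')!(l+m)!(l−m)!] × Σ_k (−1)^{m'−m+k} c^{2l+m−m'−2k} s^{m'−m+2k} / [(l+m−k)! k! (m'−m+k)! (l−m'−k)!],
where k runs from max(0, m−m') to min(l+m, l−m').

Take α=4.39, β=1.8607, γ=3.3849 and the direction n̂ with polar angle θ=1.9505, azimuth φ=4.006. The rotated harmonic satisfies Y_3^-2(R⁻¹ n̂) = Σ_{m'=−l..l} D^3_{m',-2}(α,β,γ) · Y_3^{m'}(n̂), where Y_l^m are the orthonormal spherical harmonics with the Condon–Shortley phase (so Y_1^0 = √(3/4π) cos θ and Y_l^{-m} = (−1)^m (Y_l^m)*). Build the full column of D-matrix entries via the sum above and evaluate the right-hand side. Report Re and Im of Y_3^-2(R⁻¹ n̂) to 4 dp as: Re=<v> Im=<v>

Need the full column D^3_{m',-2} for m'=−3..3 at α=4.39, β=1.8607, γ=3.3849.
cos(β/2)=0.597553, sin(β/2)=0.801829
d^3_{-3,-2}: single k=1 term ⇒ +0.149638;  D = +0.069173+0.132690i
d^3_{-2,-2}: k∈[0..1] ⇒ +0.045526 -0.409865 = -0.364339;  D = +0.359791-0.057385i
d^3_{-1,-2}: k∈[0..1] ⇒ -0.193181 +0.695674 = +0.502492;  D = +0.082152-0.495731i
d^3_{0,-2}: k∈[0..1] ⇒ +0.448984 -0.808428 = -0.359444;  D = -0.317720-0.168089i
d^3_{1,-2}: k∈[0..1] ⇒ -0.695674 +0.626305 = -0.069369;  D = +0.050195-0.047880i
d^3_{2,-2}: k∈[0..1] ⇒ +0.737990 -0.265761 = +0.472230;  D = -0.200886-0.427370i
d^3_{3,-2}: single k=0 term ⇒ -0.485134;  D = -0.481816+0.056638i
Y_3^{m'}(θ=1.9505,φ=4.006) and Σ D·Y over m':
  (+0.0692+0.1327i)·(+0.2853+0.1743i)  (+0.3598-0.0574i)·(+0.0514+0.3227i)  (+0.0822-0.4957i)·(+0.0610-0.0715i)  (-0.3177-0.1681i)·(+0.3199+0.0000i)  (+0.0502-0.0479i)·(-0.0610-0.0715i)  (-0.2009-0.4274i)·(+0.0514-0.3227i)  (-0.4818+0.0566i)·(-0.2853+0.1743i)
Y_3^-2(R⁻¹ n̂) = -0.125602+0.015225i

Re=-0.1256 Im=0.0152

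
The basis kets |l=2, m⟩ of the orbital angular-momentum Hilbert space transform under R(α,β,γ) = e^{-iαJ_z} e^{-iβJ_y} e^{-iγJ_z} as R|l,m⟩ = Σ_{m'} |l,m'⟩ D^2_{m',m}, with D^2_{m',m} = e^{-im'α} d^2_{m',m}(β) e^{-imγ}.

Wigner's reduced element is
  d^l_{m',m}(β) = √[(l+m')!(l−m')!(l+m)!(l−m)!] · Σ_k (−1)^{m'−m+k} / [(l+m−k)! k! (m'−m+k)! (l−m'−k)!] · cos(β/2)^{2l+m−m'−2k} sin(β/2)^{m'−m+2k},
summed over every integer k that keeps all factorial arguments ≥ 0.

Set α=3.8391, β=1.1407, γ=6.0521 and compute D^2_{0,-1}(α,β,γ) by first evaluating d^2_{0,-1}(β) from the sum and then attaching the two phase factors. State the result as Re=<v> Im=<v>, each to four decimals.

D^2_{0,-1}(3.8391,1.1407,6.0521) = e^{-i·0·3.8391}·d^2_{0,-1}(1.1407)·e^{-i·-1·6.0521}. Compute d first:
With c≡cos(β/2)=0.841712 and s≡sin(β/2)=0.539927, N=[2·2·1·6]^{1/2}=4.898979
The bounds max(0,m−m')=0 and min(l+m,l−m')=1 give 2 terms
  k=0: (−1)^1·4.8990/(2)·0.8417^3·0.5399^1 = -0.788680
  k=1: (−1)^2·4.8990/(2)·0.8417^1·0.5399^3 = +0.324522
d^2_{0,-1}(1.1407) = -0.788680 +0.324522 = -0.464159
Attach z-rotation phases: D = e^{-i(0)(3.8391)}·(-0.464159)·e^{-i(-1)(6.0521)} = -0.451821+0.106308i

Re=-0.4518 Im=0.1063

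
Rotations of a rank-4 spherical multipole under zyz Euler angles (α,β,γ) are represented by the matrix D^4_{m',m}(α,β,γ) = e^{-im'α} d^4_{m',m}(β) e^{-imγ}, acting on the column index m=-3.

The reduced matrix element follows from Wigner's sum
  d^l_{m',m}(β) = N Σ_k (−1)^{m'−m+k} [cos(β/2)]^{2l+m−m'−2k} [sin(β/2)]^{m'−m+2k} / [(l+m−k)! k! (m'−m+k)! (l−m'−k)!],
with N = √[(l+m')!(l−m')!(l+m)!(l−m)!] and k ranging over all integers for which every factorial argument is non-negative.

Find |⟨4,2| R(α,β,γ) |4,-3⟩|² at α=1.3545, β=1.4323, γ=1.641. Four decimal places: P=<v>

P=0.1929

First d^4_{2,-3}(β=1.4323), then the phase factors e^{-i(2)α} and e^{-i(-3)γ}:
With c≡cos(β/2)=0.754339 and s≡sin(β/2)=0.656485, N=[720·2·1·5040]^{1/2}=2693.993318
k: max(0,(-3)−(2))=0 … min(4+(-3),4−(2))=1
  k=0: (−1)^5·2693.9933/(240)·0.7543^3·0.6565^5 = -0.587503
  k=1: (−1)^6·2693.9933/(720)·0.7543^1·0.6565^7 = +0.148322
d^4_{2,-3}(1.4323) = -0.587503 +0.148322 = -0.439180
|D^4_{2,-3}|² = |d^4_{2,-3}(β)|² = (-0.439180)² = 0.192880 (the z-rotation phases have unit modulus)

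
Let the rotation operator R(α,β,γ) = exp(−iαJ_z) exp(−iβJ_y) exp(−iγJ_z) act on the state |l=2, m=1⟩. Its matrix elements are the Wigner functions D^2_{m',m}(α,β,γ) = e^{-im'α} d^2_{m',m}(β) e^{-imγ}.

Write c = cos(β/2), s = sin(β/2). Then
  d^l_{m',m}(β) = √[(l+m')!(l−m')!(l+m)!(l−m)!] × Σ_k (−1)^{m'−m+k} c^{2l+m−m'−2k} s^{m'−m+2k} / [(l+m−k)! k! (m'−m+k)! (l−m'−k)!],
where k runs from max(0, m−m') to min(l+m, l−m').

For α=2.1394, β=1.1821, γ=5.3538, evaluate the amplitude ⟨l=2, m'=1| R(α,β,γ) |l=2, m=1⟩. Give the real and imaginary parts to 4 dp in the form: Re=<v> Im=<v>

Re=-0.0589 Im=0.1561

D^2_{1,1}(2.1394,1.1821,5.3538) = e^{-i·1·2.1394}·d^2_{1,1}(1.1821)·e^{-i·1·5.3538}. Compute d first:
With c≡cos(β/2)=0.830356 and s≡sin(β/2)=0.557233, N=[6·1·6·1]^{1/2}=6.000000
k: max(0,(1)−(1))=0 … min(2+(1),2−(1))=1
  k=0: (−1)^0·6.0000/(6)·0.8304^4·0.5572^0 = +0.475398
  k=1: (−1)^1·6.0000/(2)·0.8304^2·0.5572^2 = -0.642279
d^2_{1,1}(1.1821) = +0.475398 -0.642279 = -0.166881
Phases: e^{-i·(1)·2.1394}=-0.538456-0.842654i, e^{-i·(1)·5.3538}=+0.598327+0.801252i ⇒ D=-0.058910+0.156138i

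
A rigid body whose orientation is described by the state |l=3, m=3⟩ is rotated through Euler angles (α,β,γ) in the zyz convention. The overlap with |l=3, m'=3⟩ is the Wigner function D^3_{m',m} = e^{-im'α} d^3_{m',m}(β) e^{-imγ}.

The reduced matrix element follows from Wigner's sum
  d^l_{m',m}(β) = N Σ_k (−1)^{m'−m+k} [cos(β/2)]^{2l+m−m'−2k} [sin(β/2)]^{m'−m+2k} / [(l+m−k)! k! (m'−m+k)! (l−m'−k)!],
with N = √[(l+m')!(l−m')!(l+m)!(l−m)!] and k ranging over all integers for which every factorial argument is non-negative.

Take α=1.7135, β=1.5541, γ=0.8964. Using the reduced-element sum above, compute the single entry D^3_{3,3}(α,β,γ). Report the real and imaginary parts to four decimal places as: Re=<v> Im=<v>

Re=0.0032 Im=-0.1313

D^3_{3,3}(1.7135,1.5541,0.8964) = e^{-i·3·1.7135}·d^3_{3,3}(1.5541)·e^{-i·3·0.8964}. Compute d first:
Half-angle: c=0.712985, s=0.701179. N=√(720·1·720·1)=720.000000
k∈{0} keeps every argument non-negative
  k=0: (−1)^0·720.0000/(720)·0.7130^6·0.7012^0 = +0.131366
d^3_{3,3}(1.5541) = +0.131366
Phases: e^{-i·(3)·1.7135}=+0.415153+0.909752i, e^{-i·(3)·0.8964}=-0.899404-0.437119i ⇒ D=+0.003189-0.131327i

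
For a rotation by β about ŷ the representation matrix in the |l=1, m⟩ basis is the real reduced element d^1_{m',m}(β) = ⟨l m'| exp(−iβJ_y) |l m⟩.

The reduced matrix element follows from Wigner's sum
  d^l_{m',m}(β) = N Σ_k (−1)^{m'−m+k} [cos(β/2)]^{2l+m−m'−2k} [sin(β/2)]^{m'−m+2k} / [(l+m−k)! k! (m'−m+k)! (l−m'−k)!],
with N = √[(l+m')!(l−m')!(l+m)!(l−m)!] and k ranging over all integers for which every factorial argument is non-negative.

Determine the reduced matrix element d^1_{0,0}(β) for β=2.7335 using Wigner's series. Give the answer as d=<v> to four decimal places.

d^1_{0,0}(β=2.7335) via Wigner's sum:
Half-angle: c=0.202633, s=0.979255. N=√(1·1·1·1)=1.000000
The bounds max(0,m−m')=0 and min(l+m,l−m')=1 give 2 terms
  k=0: (−1)^0·1.0000/(1)·0.2026^2·0.9793^0 = +0.041060
  k=1: (−1)^1·1.0000/(1)·0.2026^0·0.9793^2 = -0.958940
d^1_{0,0}(2.7335) = +0.041060 -0.958940 = -0.917879

d=-0.9179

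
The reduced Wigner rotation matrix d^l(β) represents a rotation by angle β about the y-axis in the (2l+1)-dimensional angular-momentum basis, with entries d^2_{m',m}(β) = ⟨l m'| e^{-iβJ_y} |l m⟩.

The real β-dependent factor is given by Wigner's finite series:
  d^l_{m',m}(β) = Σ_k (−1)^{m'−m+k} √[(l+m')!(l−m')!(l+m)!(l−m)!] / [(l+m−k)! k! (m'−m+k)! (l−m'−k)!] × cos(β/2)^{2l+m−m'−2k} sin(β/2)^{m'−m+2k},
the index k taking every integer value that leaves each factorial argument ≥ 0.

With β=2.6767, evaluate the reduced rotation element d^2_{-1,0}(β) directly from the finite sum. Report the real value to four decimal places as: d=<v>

d^2_{-1,0}(β=2.6767) via Wigner's sum:
With c≡cos(β/2)=0.230359 and s≡sin(β/2)=0.973106, N=[1·6·2·2]^{1/2}=4.898979
Admissible k: 1..2 (factorial args all ≥0)
  k=1: (−1)^0·4.8990/(2)·0.2304^3·0.9731^1 = +0.029137
  k=2: (−1)^1·4.8990/(2)·0.2304^1·0.9731^3 = -0.519949
d^2_{-1,0}(2.6767) = +0.029137 -0.519949 = -0.490811

d=-0.4908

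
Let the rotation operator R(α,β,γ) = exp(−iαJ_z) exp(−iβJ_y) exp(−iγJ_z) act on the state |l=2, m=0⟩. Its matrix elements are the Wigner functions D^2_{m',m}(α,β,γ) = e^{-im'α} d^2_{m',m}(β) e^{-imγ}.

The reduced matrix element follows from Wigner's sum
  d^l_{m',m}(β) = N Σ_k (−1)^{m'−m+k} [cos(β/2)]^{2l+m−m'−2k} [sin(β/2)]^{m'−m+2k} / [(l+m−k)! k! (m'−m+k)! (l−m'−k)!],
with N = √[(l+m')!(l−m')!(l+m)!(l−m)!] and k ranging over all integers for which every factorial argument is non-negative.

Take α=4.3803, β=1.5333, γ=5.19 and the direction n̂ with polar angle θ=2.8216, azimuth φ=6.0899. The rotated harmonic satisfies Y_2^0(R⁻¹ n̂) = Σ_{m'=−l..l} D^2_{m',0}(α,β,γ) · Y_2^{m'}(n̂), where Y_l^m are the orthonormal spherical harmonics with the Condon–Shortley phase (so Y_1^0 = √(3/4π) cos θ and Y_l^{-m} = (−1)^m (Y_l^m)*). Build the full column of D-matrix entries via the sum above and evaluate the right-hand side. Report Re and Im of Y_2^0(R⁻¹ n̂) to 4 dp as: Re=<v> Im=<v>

Need the full column D^2_{m',0} for m'=−2..2 at α=4.3803, β=1.5333, γ=5.19.
cos(β/2)=0.720239, sin(β/2)=0.693726
d^2_{-2,0}: single k=2 term ⇒ +0.611512;  D = -0.481519+0.376943i
d^2_{-1,0}: k∈[1..2] ⇒ +0.634882 -0.589002 = +0.045880;  D = -0.014958-0.043374i
d^2_{0,0}: k∈[0..2] ⇒ +0.269095 -0.998595 +0.231608 = -0.497892;  D = -0.497892+0.000000i
d^2_{1,0}: k∈[0..1] ⇒ -0.634882 +0.589002 = -0.045880;  D = +0.014958-0.043374i
d^2_{2,0}: single k=0 term ⇒ +0.611512;  D = -0.481519-0.376943i
Y_2^{m'}(θ=2.8216,φ=6.0899) and Σ D·Y over m':
  (-0.4815+0.3769i)·(+0.0354+0.0144i)  (-0.0150-0.0434i)·(-0.2264-0.0443i)  (-0.4979+0.0000i)·(+0.5372+0.0000i)  (+0.0150-0.0434i)·(+0.2264-0.0443i)  (-0.4815-0.3769i)·(+0.0354-0.0144i)
Y_2^0(R⁻¹ n̂) = -0.309475+0.000000i

Re=-0.3095 Im=0.0000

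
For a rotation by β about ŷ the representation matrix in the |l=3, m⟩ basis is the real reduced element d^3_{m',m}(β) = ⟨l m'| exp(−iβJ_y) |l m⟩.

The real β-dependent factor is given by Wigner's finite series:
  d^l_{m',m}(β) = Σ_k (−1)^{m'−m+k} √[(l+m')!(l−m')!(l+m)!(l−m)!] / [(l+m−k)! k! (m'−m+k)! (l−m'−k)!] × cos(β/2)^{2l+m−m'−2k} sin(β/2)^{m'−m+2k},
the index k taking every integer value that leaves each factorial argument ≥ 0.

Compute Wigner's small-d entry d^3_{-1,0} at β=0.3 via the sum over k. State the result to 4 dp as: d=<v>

d^3_{-1,0}(β=0.3) via Wigner's sum:
c=cos(0.3/2)=0.988771, s=sin(0.3/2)=0.149438; N=√[2·24·6·6]=41.569219
k: max(0,(0)−(-1))=1 … min(3+(0),3−(-1))=3
  k=1: (−1)^0·41.5692/(12)·0.9888^5·0.1494^1 = +0.489250
  k=2: (−1)^1·41.5692/(4)·0.9888^3·0.1494^3 = -0.033526
  k=3: (−1)^2·41.5692/(12)·0.9888^1·0.1494^5 = +0.000255
d^3_{-1,0}(0.3) = +0.489250 -0.033526 +0.000255 = +0.455979

d=0.4560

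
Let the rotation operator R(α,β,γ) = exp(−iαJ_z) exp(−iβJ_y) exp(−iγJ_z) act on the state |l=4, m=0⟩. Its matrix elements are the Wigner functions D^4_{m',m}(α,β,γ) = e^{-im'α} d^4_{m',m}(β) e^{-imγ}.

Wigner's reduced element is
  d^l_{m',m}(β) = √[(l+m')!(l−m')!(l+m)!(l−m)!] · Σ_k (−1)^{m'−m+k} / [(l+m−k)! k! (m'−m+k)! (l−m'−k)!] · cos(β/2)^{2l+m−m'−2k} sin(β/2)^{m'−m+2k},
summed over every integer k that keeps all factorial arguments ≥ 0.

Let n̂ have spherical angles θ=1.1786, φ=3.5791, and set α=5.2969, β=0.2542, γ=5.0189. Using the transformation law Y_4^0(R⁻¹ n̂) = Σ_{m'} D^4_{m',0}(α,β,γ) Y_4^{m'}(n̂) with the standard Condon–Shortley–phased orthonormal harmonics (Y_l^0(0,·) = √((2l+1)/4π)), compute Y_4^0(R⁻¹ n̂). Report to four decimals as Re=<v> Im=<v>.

Need the full column D^4_{m',0} for m'=−4..4 at α=5.2969, β=0.2542, γ=5.0189.
cos(β/2)=0.991934, sin(β/2)=0.126758
d^4_{-4,0}: single k=4 term ⇒ +0.002091;  D = -0.001452+0.001505i
d^4_{-3,0}: k∈[3..4] ⇒ +0.023142 -0.000378 = +0.022764;  D = -0.022385-0.004137i
d^4_{-2,0}: k∈[2..4] ⇒ +0.145201 -0.006323 +0.000039 = +0.138916;  D = -0.054323-0.127854i
d^4_{-1,0}: k∈[1..4] ⇒ +0.535635 -0.052482 +0.000857 -0.000002 = +0.484008;  D = +0.267072-0.403654i
d^4_{0,0}: k∈[0..4] ⇒ +0.937262 -0.244888 +0.008998 -0.000065 +0.000000 = +0.701307;  D = +0.701307+0.000000i
d^4_{1,0}: k∈[0..3] ⇒ -0.535635 +0.052482 -0.000857 +0.000002 = -0.484008;  D = -0.267072-0.403654i
d^4_{2,0}: k∈[0..2] ⇒ +0.145201 -0.006323 +0.000039 = +0.138916;  D = -0.054323+0.127854i
d^4_{3,0}: k∈[0..1] ⇒ -0.023142 +0.000378 = -0.022764;  D = +0.022385-0.004137i
d^4_{4,0}: single k=0 term ⇒ +0.002091;  D = -0.001452-0.001505i
Y_4^{m'}(θ=1.1786,φ=3.5791) and Σ D·Y over m':
  (-0.0015+0.0015i)·(-0.0575-0.3175i)  (-0.0224-0.0041i)·(-0.0964+0.3650i)  (-0.0543-0.1279i)·(+0.0041-0.0050i)  (+0.2671-0.4037i)·(+0.2993-0.1400i)  (+0.7013+0.0000i)·(-0.0673+0.0000i)  (-0.2671-0.4037i)·(-0.2993-0.1400i)  (-0.0543+0.1279i)·(+0.0041+0.0050i)  (+0.0224-0.0041i)·(+0.0964+0.3650i)  (-0.0015-0.0015i)·(-0.0575+0.3175i)
Y_4^0(R⁻¹ n̂) = +0.006423+0.000000i

Re=0.0064 Im=0.0000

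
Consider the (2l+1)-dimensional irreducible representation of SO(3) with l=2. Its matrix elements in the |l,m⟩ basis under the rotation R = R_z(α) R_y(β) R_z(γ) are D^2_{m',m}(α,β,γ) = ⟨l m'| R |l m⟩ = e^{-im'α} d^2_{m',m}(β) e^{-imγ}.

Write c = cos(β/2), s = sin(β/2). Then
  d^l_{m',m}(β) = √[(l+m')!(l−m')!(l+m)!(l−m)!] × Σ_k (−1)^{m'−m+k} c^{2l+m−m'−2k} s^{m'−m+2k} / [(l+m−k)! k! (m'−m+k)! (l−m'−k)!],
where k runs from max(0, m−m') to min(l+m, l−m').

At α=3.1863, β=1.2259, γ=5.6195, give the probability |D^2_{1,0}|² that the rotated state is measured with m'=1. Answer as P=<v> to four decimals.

P=0.1519

D^2_{1,0}(3.1863,1.2259,5.6195) = e^{-i·1·3.1863}·d^2_{1,0}(1.2259)·e^{-i·0·5.6195}. Compute d first:
Half-angle: c=0.817954, s=0.575283. N=√(6·1·2·2)=4.898979
k: max(0,(0)−(1))=0 … min(2+(0),2−(1))=1
  k=0: (−1)^1·4.8990/(2)·0.8180^3·0.5753^1 = -0.771160
  k=1: (−1)^2·4.8990/(2)·0.8180^1·0.5753^3 = +0.381460
d^2_{1,0}(1.2259) = -0.771160 +0.381460 = -0.389700
|D^2_{1,0}|² = |d^2_{1,0}(β)|² = (-0.389700)² = 0.151866 (the z-rotation phases have unit modulus)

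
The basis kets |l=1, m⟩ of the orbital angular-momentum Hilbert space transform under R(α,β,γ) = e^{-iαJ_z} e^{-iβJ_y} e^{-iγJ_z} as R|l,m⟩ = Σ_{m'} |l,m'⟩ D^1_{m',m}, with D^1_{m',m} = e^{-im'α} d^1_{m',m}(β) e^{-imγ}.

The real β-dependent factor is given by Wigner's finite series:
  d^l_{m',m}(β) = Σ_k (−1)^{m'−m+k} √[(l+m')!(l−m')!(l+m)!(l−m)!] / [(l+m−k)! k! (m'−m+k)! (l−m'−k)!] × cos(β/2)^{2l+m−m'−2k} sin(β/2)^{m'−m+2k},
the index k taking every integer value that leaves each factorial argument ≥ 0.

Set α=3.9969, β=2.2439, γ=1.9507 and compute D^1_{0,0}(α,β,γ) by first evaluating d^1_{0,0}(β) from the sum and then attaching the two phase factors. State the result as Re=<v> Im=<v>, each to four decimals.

Re=-0.6234 Im=0.0000

First d^1_{0,0}(β=2.2439), then the phase factors e^{-i(0)α} and e^{-i(0)γ}:
c=cos(2.2439/2)=0.433926, s=sin(2.2439/2)=0.900948; N=√[1·1·1·1]=1.000000
k∈{0,1} keeps every argument non-negative
  k=0: (−1)^0·1.0000/(1)·0.4339^2·0.9009^0 = +0.188292
  k=1: (−1)^1·1.0000/(1)·0.4339^0·0.9009^2 = -0.811708
d^1_{0,0}(2.2439) = +0.188292 -0.811708 = -0.623416
Attach z-rotation phases: D = e^{-i(0)(3.9969)}·(-0.623416)·e^{-i(0)(1.9507)} = -0.623416+0.000000i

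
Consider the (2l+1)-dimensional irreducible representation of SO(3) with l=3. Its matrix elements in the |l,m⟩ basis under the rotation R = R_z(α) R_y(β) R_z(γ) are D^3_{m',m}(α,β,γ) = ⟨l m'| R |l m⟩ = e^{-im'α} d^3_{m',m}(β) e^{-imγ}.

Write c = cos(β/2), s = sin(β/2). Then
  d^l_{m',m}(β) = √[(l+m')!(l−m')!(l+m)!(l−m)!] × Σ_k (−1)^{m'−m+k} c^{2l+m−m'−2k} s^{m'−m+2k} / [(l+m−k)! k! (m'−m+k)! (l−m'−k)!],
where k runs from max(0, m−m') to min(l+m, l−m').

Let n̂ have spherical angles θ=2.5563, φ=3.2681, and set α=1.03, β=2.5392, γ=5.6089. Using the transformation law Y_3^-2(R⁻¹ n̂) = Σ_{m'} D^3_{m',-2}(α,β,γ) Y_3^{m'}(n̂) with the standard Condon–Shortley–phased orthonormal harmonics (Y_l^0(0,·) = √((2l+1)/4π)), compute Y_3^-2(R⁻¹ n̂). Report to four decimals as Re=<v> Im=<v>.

Re=-0.2794 Im=-0.2596

Need the full column D^3_{m',-2} for m'=−3..3 at α=1.03, β=2.5392, γ=5.6089.
cos(β/2)=0.296663, sin(β/2)=0.954982
d^3_{-3,-2}: single k=1 term ⇒ +0.005375;  D = -0.000913+0.005297i
d^3_{-2,-2}: k∈[0..1] ⇒ +0.000682 -0.035319 = -0.034638;  D = -0.026236-0.022616i
d^3_{-1,-2}: k∈[0..1] ⇒ -0.006939 +0.143815 = +0.136876;  D = +0.129989-0.042871i
d^3_{0,-2}: k∈[0..1] ⇒ +0.038690 -0.400930 = -0.362239;  D = -0.079838+0.353332i
d^3_{1,-2}: k∈[0..1] ⇒ -0.143815 +0.745143 = +0.601328;  D = -0.434610-0.415583i
d^3_{2,-2}: k∈[0..1] ⇒ +0.365997 -0.758528 = -0.392531;  D = +0.378625-0.103557i
d^3_{3,-2}: single k=0 term ⇒ -0.577185;  D = +0.156076-0.555683i
Y_3^{m'}(θ=2.5563,φ=3.2681) and Σ D·Y over m':
  (-0.0009+0.0053i)·(-0.0653+0.0261i)  (-0.0262-0.0226i)·(-0.2517+0.0651i)  (+0.1300-0.0429i)·(-0.4382+0.0557i)  (-0.0798+0.3533i)·(-0.1475+0.0000i)  (-0.4346-0.4156i)·(+0.4382+0.0557i)  (+0.3786-0.1036i)·(-0.2517-0.0651i)  (+0.1561-0.5557i)·(+0.0653+0.0261i)
Y_3^-2(R⁻¹ n̂) = -0.279441-0.259592i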